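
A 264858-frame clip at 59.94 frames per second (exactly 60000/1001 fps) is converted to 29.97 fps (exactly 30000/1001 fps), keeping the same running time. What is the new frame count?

Target frames = source frames × (target rate / source rate) = 264858 × (30000/1001)/(60000/1001) = 264858 × 1/2 = 132429.

132429 frames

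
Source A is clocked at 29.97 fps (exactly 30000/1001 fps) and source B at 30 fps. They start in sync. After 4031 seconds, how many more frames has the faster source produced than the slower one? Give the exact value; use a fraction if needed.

120930/1001 frames

A emits 30000/1001 × 4031 = 120930000/1001 frames; B emits 30 × 4031 = 120930.
Difference = 120930/1001 frames (≈ 120.8092); B is ahead of A.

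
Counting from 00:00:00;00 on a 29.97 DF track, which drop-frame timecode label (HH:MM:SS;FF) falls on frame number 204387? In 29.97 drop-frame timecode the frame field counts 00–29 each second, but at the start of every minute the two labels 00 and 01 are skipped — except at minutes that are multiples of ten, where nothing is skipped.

Ten DF minutes hold 17982 frames, so frame 204387 lies in block 11 (frames 197802–215783) with 6585 frames into that block.
The block's first minute is 1800 frames and the rest 1798 each; 6585 frames reaches minute 3, so 11 × 18 + 3 × 2 = 204 labels have been skipped so far.
Adding those back, label number 204387 + 204 = 204591 at 30 labels/s is 6819 s + 21 f = 1 h 53 min 39 s frame 21, i.e. 01:53:39;21.

01:53:39;21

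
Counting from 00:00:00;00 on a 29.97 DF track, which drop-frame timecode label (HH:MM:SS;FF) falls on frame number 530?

00:00:17;20

Ten DF minutes hold 17982 frames, so frame 530 lies in block 0 (frames 0–17981) with 530 frames into that block.
The block's first minute is 1800 frames and the rest 1798 each; 530 frames reaches minute 0, so 0 × 18 + 0 × 2 = 0 labels have been skipped so far.
Adding those back, label number 530 + 0 = 530 at 30 labels/s is 17 s + 20 f = 0 h 0 min 17 s frame 20, i.e. 00:00:17;20.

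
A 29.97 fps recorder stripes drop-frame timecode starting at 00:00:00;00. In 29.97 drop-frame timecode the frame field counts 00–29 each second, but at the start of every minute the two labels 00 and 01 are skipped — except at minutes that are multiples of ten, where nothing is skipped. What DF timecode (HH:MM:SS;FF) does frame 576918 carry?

05:20:49;24

Ten DF minutes hold 17982 frames, so frame 576918 lies in block 32 (frames 575424–593405) with 1494 frames into that block.
The block's first minute is 1800 frames and the rest 1798 each; 1494 frames reaches minute 0, so 32 × 18 + 0 × 2 = 576 labels have been skipped so far.
Adding those back, label number 576918 + 576 = 577494 at 30 labels/s is 19249 s + 24 f = 5 h 20 min 49 s frame 24, i.e. 05:20:49;24.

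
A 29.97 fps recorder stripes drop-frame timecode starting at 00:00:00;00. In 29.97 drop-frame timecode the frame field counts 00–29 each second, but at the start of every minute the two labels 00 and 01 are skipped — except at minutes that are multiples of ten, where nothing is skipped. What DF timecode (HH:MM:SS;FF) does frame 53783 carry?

Each 10-minute DF block holds 10 × 60 × 30 − 9 × 2 = 17982 frames. 53783 ÷ 17982 → 2 full blocks, remainder 17819.
Within the partial block the first minute is 1800 frames and each further minute 1798, so 9 further minute boundaries passed. Total skipped labels = 18 × 2 + 2 × 9 = 54.
Non-drop label index = 53783 + 54 = 53837; at 30 labels/s that is 00:29:54:17, i.e. DF 00:29:54;17.

00:29:54;17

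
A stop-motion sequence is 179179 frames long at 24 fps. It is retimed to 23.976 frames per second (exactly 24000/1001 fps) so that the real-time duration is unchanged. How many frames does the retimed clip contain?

Target frames = source frames × (target rate / source rate) = 179179 × (24000/1001)/(24) = 179179 × 1000/1001 = 179000.

179000 frames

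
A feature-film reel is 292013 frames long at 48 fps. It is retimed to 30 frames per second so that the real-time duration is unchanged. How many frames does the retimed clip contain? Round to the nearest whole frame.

Frames at target rate = 292013 × (30) / (48) = 1460065/8 ≈ 182508.125.
Nearest whole frame: 182508.

182508 frames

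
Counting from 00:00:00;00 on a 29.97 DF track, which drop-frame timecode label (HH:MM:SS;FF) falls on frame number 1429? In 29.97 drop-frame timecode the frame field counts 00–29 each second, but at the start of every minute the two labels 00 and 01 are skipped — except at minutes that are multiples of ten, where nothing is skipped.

00:00:47;19

Ten DF minutes hold 17982 frames, so frame 1429 lies in block 0 (frames 0–17981) with 1429 frames into that block.
The block's first minute is 1800 frames and the rest 1798 each; 1429 frames reaches minute 0, so 0 × 18 + 0 × 2 = 0 labels have been skipped so far.
Adding those back, label number 1429 + 0 = 1429 at 30 labels/s is 47 s + 19 f = 0 h 0 min 47 s frame 19, i.e. 00:00:47;19.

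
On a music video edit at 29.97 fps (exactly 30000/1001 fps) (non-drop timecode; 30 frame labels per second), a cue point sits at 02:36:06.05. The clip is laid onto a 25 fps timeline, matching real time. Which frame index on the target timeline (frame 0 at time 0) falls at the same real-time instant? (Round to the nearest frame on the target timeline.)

Source frame index: (2×3600 + 36×60 + 6) × 30 + 5 = 280985.
Real time: 280985 / (30000/1001) = 56253197/6000 s.
Target frame: (56253197/6000) × (25) = 56253197/240 ≈ 234388.321 → 234388.

frame 234388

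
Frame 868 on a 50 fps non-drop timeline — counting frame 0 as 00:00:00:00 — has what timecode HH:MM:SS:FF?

868 ÷ 50 = 17 full seconds, remainder 18 frames.
17 s = 0 h 0 min 17 s.
Timecode: 00:00:17:18.

00:00:17:18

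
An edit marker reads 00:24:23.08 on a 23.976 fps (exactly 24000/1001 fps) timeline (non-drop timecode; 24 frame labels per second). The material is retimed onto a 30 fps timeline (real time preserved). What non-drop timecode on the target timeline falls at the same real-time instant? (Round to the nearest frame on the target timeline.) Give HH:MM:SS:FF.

Source frame index: (0×3600 + 24×60 + 23) × 24 + 8 = 35120.
Real time: 35120 / (24000/1001) = 439439/300 s.
Target frame: (439439/300) × (30) = 439439/10 ≈ 43943.900 → 43944.
At 30 labels/s: frame 43944 → 00:24:24:24.

00:24:24:24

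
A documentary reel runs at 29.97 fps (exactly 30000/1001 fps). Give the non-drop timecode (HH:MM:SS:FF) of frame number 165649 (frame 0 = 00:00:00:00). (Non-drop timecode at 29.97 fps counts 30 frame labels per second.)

165649 ÷ 30 = 5521 full seconds, remainder 19 frames.
5521 s = 1 h 32 min 1 s.
Timecode: 01:32:01:19.

01:32:01:19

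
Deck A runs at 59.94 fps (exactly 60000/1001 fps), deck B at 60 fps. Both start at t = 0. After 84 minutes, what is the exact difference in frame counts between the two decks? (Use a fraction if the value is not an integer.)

84 min = 5040 s.
A emits 60000/1001 × 5040 = 43200000/143 frames; B emits 60 × 5040 = 302400.
Difference = 43200/143 frames (≈ 302.0979); B is ahead of A.

43200/143 frames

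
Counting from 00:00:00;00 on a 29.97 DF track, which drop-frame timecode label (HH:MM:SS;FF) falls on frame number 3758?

00:02:05;12

Ten DF minutes hold 17982 frames, so frame 3758 lies in block 0 (frames 0–17981) with 3758 frames into that block.
The block's first minute is 1800 frames and the rest 1798 each; 3758 frames reaches minute 2, so 0 × 18 + 2 × 2 = 4 labels have been skipped so far.
Adding those back, label number 3758 + 4 = 3762 at 30 labels/s is 125 s + 12 f = 0 h 2 min 5 s frame 12, i.e. 00:02:05;12.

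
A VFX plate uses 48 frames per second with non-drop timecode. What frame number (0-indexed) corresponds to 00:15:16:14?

Total seconds to the label: (0 × 3600 + 15 × 60 + 16) = 916.
Frame index = 916 × 48 + 14 = 43982.

frame 43982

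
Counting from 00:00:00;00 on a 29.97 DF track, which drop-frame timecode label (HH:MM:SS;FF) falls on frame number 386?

00:00:12;26

Each 10-minute DF block holds 10 × 60 × 30 − 9 × 2 = 17982 frames. 386 ÷ 17982 → 0 full blocks, remainder 386.
Within the partial block the first minute is 1800 frames and each further minute 1798, so 0 further minute boundaries passed. Total skipped labels = 18 × 0 + 2 × 0 = 0.
Non-drop label index = 386 + 0 = 386; at 30 labels/s that is 00:00:12:26, i.e. DF 00:00:12;26.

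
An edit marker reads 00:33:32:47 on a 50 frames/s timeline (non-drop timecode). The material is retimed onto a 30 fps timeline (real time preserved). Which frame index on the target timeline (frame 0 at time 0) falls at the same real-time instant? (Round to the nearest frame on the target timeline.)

Source frame index: (0×3600 + 33×60 + 32) × 50 + 47 = 100647.
Real time: 100647 / (50) = 100647/50 s.
Target frame: (100647/50) × (30) = 301941/5 ≈ 60388.200 → 60388.

frame 60388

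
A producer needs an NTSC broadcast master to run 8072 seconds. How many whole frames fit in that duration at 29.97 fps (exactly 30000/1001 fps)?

241918 frames

Frames = 8072 × 30000/1001 = 242160000/1001 ≈ 241918.0819.
Complete frames: 241918.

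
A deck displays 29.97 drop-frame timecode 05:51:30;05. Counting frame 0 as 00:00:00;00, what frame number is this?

As if non-drop at 30 labels/s: (5 × 3600 + 51 × 60 + 30) × 30 + 5 = 632705.
Minute boundaries passed: 351; those not divisible by 10: 351 − 35 = 316; dropped labels = 2 × 316 = 632.
Actual frame index = 632705 − 632 = 632073.

632073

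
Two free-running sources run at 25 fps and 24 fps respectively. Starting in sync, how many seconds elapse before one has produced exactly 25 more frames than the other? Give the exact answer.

The gap grows by |24 − 25| = 1 frame per second.
Time for a 25-frame gap: 25 ÷ (1) = 25 s.

25 seconds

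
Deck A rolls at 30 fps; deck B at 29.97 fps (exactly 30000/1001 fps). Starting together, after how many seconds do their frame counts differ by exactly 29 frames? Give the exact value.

The gap grows by |30000/1001 − 30| = 30/1001 frames per second.
Time for a 29-frame gap: 29 ÷ (30/1001) = 29029/30 s.

29029/30 seconds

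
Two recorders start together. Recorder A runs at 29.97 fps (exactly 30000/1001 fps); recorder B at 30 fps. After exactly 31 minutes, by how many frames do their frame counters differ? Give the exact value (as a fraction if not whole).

31 min = 1860 s.
A emits 30000/1001 × 1860 = 55800000/1001 frames; B emits 30 × 1860 = 55800.
Difference = 55800/1001 frames (≈ 55.7443); B is ahead of A.

55800/1001 frames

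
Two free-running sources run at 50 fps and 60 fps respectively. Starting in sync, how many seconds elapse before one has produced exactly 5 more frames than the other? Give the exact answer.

0.5 seconds

The gap grows by |60 − 50| = 10 frames per second.
Time for a 5-frame gap: 5 ÷ (10) = 0.5 s.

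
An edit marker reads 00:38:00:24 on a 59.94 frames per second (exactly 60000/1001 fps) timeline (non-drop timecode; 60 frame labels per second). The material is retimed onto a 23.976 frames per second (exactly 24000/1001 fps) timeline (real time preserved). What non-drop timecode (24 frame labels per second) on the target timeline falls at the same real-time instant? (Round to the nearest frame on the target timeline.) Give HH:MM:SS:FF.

00:38:00:10

Source frame index: (0×3600 + 38×60 + 0) × 60 + 24 = 136824.
Real time: 136824 / (60000/1001) = 5706701/2500 s.
Target frame: (5706701/2500) × (24000/1001) = 273648/5 ≈ 54729.600 → 54730.
At 24 labels/s: frame 54730 → 00:38:00:10.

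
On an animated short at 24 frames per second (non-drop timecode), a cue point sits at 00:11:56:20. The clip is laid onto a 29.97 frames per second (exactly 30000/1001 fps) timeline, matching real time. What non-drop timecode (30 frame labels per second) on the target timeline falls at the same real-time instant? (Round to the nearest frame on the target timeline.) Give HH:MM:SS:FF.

00:11:56:04

Source frame index: (0×3600 + 11×60 + 56) × 24 + 20 = 17204.
Real time: 17204 / (24) = 4301/6 s.
Target frame: (4301/6) × (30000/1001) = 1955000/91 ≈ 21483.516 → 21484.
At 30 labels/s: frame 21484 → 00:11:56:04.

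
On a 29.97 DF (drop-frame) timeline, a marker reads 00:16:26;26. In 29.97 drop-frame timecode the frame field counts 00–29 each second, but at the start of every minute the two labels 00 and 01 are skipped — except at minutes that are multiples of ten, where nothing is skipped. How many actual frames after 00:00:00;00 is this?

Complete 10-minute blocks: 1, each 17982 frames → 17982.
Remaining 6 whole minutes in the current block: 1800 + 5 × 1798 = 10790 frames.
Within the current minute: 26 × 30 + 26 − 2 = 804 (labels ;00/;01 skipped at this minute). Total = 17982 + 10790 + 804 = 29576.

29576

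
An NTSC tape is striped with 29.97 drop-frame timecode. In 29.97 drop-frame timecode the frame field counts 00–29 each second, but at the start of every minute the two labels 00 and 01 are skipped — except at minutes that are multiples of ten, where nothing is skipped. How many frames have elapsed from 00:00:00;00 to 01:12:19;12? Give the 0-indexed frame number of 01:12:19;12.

As if non-drop at 30 labels/s: (1 × 3600 + 12 × 60 + 19) × 30 + 12 = 130182.
Minute boundaries passed: 72; those not divisible by 10: 72 − 7 = 65; dropped labels = 2 × 65 = 130.
Actual frame index = 130182 − 130 = 130052.

130052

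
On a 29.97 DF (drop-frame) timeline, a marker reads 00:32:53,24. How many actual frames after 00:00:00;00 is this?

As if non-drop at 30 labels/s: (0 × 3600 + 32 × 60 + 53) × 30 + 24 = 59214.
Minute boundaries passed: 32; those not divisible by 10: 32 − 3 = 29; dropped labels = 2 × 29 = 58.
Actual frame index = 59214 − 58 = 59156.

59156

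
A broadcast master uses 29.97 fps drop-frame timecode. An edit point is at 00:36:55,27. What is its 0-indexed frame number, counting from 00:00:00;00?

66411

As if non-drop at 30 labels/s: (0 × 3600 + 36 × 60 + 55) × 30 + 27 = 66477.
Minute boundaries passed: 36; those not divisible by 10: 36 − 3 = 33; dropped labels = 2 × 33 = 66.
Actual frame index = 66477 − 66 = 66411.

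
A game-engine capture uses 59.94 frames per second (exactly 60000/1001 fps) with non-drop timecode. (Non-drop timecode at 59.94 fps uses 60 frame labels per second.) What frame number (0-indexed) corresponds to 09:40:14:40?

Total seconds to the label: (9 × 3600 + 40 × 60 + 14) = 34814.
Frame index = 34814 × 60 + 40 = 2088880.

2088880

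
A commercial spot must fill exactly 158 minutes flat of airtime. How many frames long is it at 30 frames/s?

284400 frames

158 min = 9480 s.
Frames = 9480 × 30 = 284400.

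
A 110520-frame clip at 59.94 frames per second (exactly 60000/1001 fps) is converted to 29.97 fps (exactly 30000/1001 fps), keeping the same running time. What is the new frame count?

55260 frames

Target frames = source frames × (target rate / source rate) = 110520 × (30000/1001)/(60000/1001) = 110520 × 1/2 = 55260.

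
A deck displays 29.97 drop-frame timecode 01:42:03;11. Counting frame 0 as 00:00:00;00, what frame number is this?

As if non-drop at 30 labels/s: (1 × 3600 + 42 × 60 + 3) × 30 + 11 = 183701.
Minute boundaries passed: 102; those not divisible by 10: 102 − 10 = 92; dropped labels = 2 × 92 = 184.
Actual frame index = 183701 − 184 = 183517.

183517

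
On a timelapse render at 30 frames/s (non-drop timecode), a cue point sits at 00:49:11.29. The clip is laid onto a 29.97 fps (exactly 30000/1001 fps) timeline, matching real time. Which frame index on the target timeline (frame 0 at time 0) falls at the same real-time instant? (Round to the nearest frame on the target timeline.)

Source frame index: (0×3600 + 49×60 + 11) × 30 + 29 = 88559.
Real time: 88559 / (30) = 88559/30 s.
Target frame: (88559/30) × (30000/1001) = 88559000/1001 ≈ 88470.529 → 88471.

frame 88471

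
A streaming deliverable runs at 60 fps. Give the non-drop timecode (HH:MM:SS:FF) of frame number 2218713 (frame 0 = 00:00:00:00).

10:16:18:33

2218713 ÷ 60 = 36978 full seconds, remainder 33 frames.
36978 s = 10 h 16 min 18 s.
Timecode: 10:16:18:33.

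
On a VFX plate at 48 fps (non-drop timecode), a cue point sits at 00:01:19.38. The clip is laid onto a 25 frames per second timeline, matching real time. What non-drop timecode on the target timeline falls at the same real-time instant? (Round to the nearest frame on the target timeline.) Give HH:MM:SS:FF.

Source frame index: (0×3600 + 1×60 + 19) × 48 + 38 = 3830.
Real time: 3830 / (48) = 1915/24 s.
Target frame: (1915/24) × (25) = 47875/24 ≈ 1994.792 → 1995.
At 25 labels/s: frame 1995 → 00:01:19:20.

00:01:19:20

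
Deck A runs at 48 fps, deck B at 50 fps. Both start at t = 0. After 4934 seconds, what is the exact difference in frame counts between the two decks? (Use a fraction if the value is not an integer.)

9868 frames

A emits 48 × 4934 = 236832 frames; B emits 50 × 4934 = 246700.
Difference = 9868 frames; B is ahead of A.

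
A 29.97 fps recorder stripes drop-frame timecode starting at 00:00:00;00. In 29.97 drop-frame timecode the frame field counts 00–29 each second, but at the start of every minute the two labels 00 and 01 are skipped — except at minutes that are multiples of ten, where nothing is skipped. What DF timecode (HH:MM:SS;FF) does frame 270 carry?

00:00:09;00

Ten DF minutes hold 17982 frames, so frame 270 lies in block 0 (frames 0–17981) with 270 frames into that block.
The block's first minute is 1800 frames and the rest 1798 each; 270 frames reaches minute 0, so 0 × 18 + 0 × 2 = 0 labels have been skipped so far.
Adding those back, label number 270 + 0 = 270 at 30 labels/s is 9 s + 0 f = 0 h 0 min 9 s frame 0, i.e. 00:00:09;00.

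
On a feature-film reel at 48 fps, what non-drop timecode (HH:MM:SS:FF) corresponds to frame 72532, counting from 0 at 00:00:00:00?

00:25:11:04

72532 ÷ 48 = 1511 full seconds, remainder 4 frames.
1511 s = 0 h 25 min 11 s.
Timecode: 00:25:11:04.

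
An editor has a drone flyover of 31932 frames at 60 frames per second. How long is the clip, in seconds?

Running time = 31932 / (60) = 532.2 s.

532.2 seconds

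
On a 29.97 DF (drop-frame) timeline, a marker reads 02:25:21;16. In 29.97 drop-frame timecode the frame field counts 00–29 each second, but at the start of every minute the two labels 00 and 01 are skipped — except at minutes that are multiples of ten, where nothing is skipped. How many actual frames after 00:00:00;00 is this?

261384

As if non-drop at 30 labels/s: (2 × 3600 + 25 × 60 + 21) × 30 + 16 = 261646.
Minute boundaries passed: 145; those not divisible by 10: 145 − 14 = 131; dropped labels = 2 × 131 = 262.
Actual frame index = 261646 − 262 = 261384.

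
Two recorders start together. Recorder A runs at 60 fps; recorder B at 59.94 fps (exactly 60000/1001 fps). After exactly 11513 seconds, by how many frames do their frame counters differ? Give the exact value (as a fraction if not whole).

A emits 60 × 11513 = 690780 frames; B emits 60000/1001 × 11513 = 690780000/1001.
Difference = 690780/1001 frames (≈ 690.0899); B is behind A.

690780/1001 frames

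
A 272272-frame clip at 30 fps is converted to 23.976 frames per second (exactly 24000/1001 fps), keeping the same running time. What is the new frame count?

217600 frames

Target frames = source frames × (target rate / source rate) = 272272 × (24000/1001)/(30) = 272272 × 800/1001 = 217600.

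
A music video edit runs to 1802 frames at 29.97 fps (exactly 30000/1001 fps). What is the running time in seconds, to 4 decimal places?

Running time = 1802 × 1001/30000 = 901901/15000 s ≈ 60.1267 s.

60.1267 seconds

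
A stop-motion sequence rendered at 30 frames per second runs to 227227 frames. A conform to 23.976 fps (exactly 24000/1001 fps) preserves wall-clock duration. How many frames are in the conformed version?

181600 frames

Target frames = source frames × (target rate / source rate) = 227227 × (24000/1001)/(30) = 227227 × 800/1001 = 181600.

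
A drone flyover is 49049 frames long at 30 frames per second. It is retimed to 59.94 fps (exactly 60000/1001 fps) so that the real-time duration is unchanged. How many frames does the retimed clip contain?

98000 frames

Target frames = source frames × (target rate / source rate) = 49049 × (60000/1001)/(30) = 49049 × 2000/1001 = 98000.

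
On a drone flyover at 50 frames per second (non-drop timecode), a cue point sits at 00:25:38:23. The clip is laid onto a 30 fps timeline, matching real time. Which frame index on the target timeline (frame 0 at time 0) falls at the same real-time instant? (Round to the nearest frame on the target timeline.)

frame 46154

Source frame index: (0×3600 + 25×60 + 38) × 50 + 23 = 76923.
Real time: 76923 / (50) = 76923/50 s.
Target frame: (76923/50) × (30) = 230769/5 ≈ 46153.800 → 46154.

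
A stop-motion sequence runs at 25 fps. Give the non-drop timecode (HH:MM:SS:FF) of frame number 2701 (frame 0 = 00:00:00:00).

00:01:48:01

2701 ÷ 25 = 108 full seconds, remainder 1 frame.
108 s = 0 h 1 min 48 s.
Timecode: 00:01:48:01.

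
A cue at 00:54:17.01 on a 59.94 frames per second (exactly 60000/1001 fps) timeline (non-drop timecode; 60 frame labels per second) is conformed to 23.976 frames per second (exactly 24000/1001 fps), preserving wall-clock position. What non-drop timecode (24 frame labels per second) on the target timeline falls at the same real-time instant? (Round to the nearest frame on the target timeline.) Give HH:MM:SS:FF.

00:54:17:00

Source frame index: (0×3600 + 54×60 + 17) × 60 + 1 = 195421.
Real time: 195421 / (60000/1001) = 195616421/60000 s.
Target frame: (195616421/60000) × (24000/1001) = 390842/5 ≈ 78168.400 → 78168.
At 24 labels/s: frame 78168 → 00:54:17:00.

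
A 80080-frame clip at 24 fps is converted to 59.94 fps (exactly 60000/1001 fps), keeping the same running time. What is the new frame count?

200000 frames

Target frames = source frames × (target rate / source rate) = 80080 × (60000/1001)/(24) = 80080 × 2500/1001 = 200000.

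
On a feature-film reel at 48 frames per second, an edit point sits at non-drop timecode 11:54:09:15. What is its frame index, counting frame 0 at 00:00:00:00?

frame 2056767

Total seconds to the label: (11 × 3600 + 54 × 60 + 9) = 42849.
Frame index = 42849 × 48 + 15 = 2056767.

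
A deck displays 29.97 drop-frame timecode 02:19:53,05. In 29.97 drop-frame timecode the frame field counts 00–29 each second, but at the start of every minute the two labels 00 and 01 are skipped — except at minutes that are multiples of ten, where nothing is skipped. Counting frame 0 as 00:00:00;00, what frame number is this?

251543

Complete 10-minute blocks: 13, each 17982 frames → 233766.
Remaining 9 whole minutes in the current block: 1800 + 8 × 1798 = 16184 frames.
Within the current minute: 53 × 30 + 5 − 2 = 1593 (labels ;00/;01 skipped at this minute). Total = 233766 + 16184 + 1593 = 251543.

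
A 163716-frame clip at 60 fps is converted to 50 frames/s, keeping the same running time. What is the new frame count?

136430 frames

Target frames = source frames × (target rate / source rate) = 163716 × (50)/(60) = 163716 × 5/6 = 136430.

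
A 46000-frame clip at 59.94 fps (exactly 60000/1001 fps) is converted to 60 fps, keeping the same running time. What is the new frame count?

46046 frames

Target frames = source frames × (target rate / source rate) = 46000 × (60)/(60000/1001) = 46000 × 1001/1000 = 46046.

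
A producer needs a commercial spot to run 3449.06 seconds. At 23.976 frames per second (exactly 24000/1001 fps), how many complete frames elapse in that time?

82694 frames

Frames = 3449.06 × 24000/1001 = 82777440/1001 ≈ 82694.7453.
Complete frames: 82694.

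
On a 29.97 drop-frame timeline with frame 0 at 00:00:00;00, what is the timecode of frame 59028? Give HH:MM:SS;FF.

00:32:49;16

Ten DF minutes hold 17982 frames, so frame 59028 lies in block 3 (frames 53946–71927) with 5082 frames into that block.
The block's first minute is 1800 frames and the rest 1798 each; 5082 frames reaches minute 2, so 3 × 18 + 2 × 2 = 58 labels have been skipped so far.
Adding those back, label number 59028 + 58 = 59086 at 30 labels/s is 1969 s + 16 f = 0 h 32 min 49 s frame 16, i.e. 00:32:49;16.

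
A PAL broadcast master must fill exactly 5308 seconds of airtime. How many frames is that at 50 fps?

265400 frames

Frames = 5308 × 50 = 265400.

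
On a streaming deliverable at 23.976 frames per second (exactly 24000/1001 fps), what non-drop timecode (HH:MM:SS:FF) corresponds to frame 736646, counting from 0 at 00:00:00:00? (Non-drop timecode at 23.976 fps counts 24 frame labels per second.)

736646 ÷ 24 = 30693 full seconds, remainder 14 frames.
30693 s = 8 h 31 min 33 s.
Timecode: 08:31:33:14.

08:31:33:14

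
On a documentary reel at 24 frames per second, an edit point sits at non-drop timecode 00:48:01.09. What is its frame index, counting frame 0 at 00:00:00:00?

69153

Total seconds to the label: (0 × 3600 + 48 × 60 + 1) = 2881.
Frame index = 2881 × 24 + 9 = 69153.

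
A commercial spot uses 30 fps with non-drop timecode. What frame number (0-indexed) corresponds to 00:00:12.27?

frame 387

Total seconds to the label: (0 × 3600 + 0 × 60 + 12) = 12.
Frame index = 12 × 30 + 27 = 387.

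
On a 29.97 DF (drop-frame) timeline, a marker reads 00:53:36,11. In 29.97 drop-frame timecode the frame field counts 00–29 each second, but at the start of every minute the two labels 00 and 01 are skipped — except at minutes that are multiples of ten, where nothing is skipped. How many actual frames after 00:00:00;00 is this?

Complete 10-minute blocks: 5, each 17982 frames → 89910.
Remaining 3 whole minutes in the current block: 1800 + 2 × 1798 = 5396 frames.
Within the current minute: 36 × 30 + 11 − 2 = 1089 (labels ;00/;01 skipped at this minute). Total = 89910 + 5396 + 1089 = 96395.

96395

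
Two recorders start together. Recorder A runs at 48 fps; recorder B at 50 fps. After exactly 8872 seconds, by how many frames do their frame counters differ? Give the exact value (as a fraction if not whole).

A emits 48 × 8872 = 425856 frames; B emits 50 × 8872 = 443600.
Difference = 17744 frames; B is ahead of A.

17744 frames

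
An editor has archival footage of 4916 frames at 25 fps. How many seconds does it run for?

Running time = 4916 / (25) = 196.64 s.

196.64 seconds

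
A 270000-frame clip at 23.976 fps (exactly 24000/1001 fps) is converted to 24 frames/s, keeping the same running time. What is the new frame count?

270270 frames

Target frames = source frames × (target rate / source rate) = 270000 × (24)/(24000/1001) = 270000 × 1001/1000 = 270270.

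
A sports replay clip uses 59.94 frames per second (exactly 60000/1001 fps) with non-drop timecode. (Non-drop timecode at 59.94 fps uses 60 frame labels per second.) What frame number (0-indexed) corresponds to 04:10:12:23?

Total seconds to the label: (4 × 3600 + 10 × 60 + 12) = 15012.
Frame index = 15012 × 60 + 23 = 900743.

900743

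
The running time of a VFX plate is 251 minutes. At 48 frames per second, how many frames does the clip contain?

722880 frames

251 min = 15060 s.
Frames = 15060 × 48 = 722880.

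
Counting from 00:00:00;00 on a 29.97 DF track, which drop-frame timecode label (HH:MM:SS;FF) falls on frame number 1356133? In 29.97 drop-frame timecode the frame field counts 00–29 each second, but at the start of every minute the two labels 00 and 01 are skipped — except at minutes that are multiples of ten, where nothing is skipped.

12:34:09;21

Ten DF minutes hold 17982 frames, so frame 1356133 lies in block 75 (frames 1348650–1366631) with 7483 frames into that block.
The block's first minute is 1800 frames and the rest 1798 each; 7483 frames reaches minute 4, so 75 × 18 + 4 × 2 = 1358 labels have been skipped so far.
Adding those back, label number 1356133 + 1358 = 1357491 at 30 labels/s is 45249 s + 21 f = 12 h 34 min 9 s frame 21, i.e. 12:34:09;21.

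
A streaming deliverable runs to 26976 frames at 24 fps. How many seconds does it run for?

Running time = 26976 / (24) = 1124 s.

1124 seconds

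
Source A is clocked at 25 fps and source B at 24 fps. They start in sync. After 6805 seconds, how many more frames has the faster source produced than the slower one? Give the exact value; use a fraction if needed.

A emits 25 × 6805 = 170125 frames; B emits 24 × 6805 = 163320.
Difference = 6805 frames; B is behind A.

6805 frames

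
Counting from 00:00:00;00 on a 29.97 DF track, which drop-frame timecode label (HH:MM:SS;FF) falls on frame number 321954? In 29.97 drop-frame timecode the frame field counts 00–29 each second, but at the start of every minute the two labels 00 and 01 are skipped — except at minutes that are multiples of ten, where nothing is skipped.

02:59:02;18

Ten DF minutes hold 17982 frames, so frame 321954 lies in block 17 (frames 305694–323675) with 16260 frames into that block.
The block's first minute is 1800 frames and the rest 1798 each; 16260 frames reaches minute 9, so 17 × 18 + 9 × 2 = 324 labels have been skipped so far.
Adding those back, label number 321954 + 324 = 322278 at 30 labels/s is 10742 s + 18 f = 2 h 59 min 2 s frame 18, i.e. 02:59:02;18.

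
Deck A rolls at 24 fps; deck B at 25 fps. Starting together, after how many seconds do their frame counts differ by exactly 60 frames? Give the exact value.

60 seconds

The gap grows by |25 − 24| = 1 frame per second.
Time for a 60-frame gap: 60 ÷ (1) = 60 s.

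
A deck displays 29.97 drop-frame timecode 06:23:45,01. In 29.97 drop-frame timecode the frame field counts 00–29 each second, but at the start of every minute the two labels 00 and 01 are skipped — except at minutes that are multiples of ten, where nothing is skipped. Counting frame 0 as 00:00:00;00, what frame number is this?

Complete 10-minute blocks: 38, each 17982 frames → 683316.
Remaining 3 whole minutes in the current block: 1800 + 2 × 1798 = 5396 frames.
Within the current minute: 45 × 30 + 1 − 2 = 1349 (labels ;00/;01 skipped at this minute). Total = 683316 + 5396 + 1349 = 690061.

690061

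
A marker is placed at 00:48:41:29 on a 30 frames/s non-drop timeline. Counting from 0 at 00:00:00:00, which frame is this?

Total seconds to the label: (0 × 3600 + 48 × 60 + 41) = 2921.
Frame index = 2921 × 30 + 29 = 87659.

87659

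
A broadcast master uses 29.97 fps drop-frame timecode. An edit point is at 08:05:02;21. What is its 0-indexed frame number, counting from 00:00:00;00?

872207

Complete 10-minute blocks: 48, each 17982 frames → 863136.
Remaining 5 whole minutes in the current block: 1800 + 4 × 1798 = 8992 frames.
Within the current minute: 2 × 30 + 21 − 2 = 79 (labels ;00/;01 skipped at this minute). Total = 863136 + 8992 + 79 = 872207.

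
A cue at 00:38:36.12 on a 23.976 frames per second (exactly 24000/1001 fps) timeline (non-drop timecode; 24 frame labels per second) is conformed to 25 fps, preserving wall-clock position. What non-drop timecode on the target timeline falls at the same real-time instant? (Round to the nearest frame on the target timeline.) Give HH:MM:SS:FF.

Source frame index: (0×3600 + 38×60 + 36) × 24 + 12 = 55596.
Real time: 55596 / (24000/1001) = 4637633/2000 s.
Target frame: (4637633/2000) × (25) = 4637633/80 ≈ 57970.412 → 57970.
At 25 labels/s: frame 57970 → 00:38:38:20.

00:38:38:20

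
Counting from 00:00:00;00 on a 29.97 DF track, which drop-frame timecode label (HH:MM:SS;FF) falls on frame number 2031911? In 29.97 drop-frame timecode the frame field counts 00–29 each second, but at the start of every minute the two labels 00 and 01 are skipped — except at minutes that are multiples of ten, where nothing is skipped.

Ten DF minutes hold 17982 frames, so frame 2031911 lies in block 112 (frames 2013984–2031965) with 17927 frames into that block.
The block's first minute is 1800 frames and the rest 1798 each; 17927 frames reaches minute 9, so 112 × 18 + 9 × 2 = 2034 labels have been skipped so far.
Adding those back, label number 2031911 + 2034 = 2033945 at 30 labels/s is 67798 s + 5 f = 18 h 49 min 58 s frame 5, i.e. 18:49:58;05.

18:49:58;05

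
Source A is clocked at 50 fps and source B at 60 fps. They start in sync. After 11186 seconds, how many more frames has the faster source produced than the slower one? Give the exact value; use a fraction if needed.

A emits 50 × 11186 = 559300 frames; B emits 60 × 11186 = 671160.
Difference = 111860 frames; B is ahead of A.

111860 frames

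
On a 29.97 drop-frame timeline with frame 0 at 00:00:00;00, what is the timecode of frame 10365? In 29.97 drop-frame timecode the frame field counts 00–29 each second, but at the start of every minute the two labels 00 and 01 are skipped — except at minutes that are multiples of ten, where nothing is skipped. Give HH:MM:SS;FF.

00:05:45;25

Each 10-minute DF block holds 10 × 60 × 30 − 9 × 2 = 17982 frames. 10365 ÷ 17982 → 0 full blocks, remainder 10365.
Within the partial block the first minute is 1800 frames and each further minute 1798, so 5 further minute boundaries passed. Total skipped labels = 18 × 0 + 2 × 5 = 10.
Non-drop label index = 10365 + 10 = 10375; at 30 labels/s that is 00:05:45:25, i.e. DF 00:05:45;25.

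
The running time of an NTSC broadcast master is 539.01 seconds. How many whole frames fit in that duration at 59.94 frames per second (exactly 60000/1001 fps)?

32308 frames

Frames = 539.01 × 60000/1001 = 32340600/1001 ≈ 32308.2917.
Complete frames: 32308.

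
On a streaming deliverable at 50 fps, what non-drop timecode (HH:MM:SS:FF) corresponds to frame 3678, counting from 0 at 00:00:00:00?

00:01:13:28

3678 ÷ 50 = 73 full seconds, remainder 28 frames.
73 s = 0 h 1 min 13 s.
Timecode: 00:01:13:28.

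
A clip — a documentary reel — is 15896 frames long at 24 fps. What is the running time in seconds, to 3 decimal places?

Running time = 15896 × 1/24 = 1987/3 s ≈ 662.333 s.

662.333 seconds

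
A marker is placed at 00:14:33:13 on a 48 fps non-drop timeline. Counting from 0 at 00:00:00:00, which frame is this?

41917

Total seconds to the label: (0 × 3600 + 14 × 60 + 33) = 873.
Frame index = 873 × 48 + 13 = 41917.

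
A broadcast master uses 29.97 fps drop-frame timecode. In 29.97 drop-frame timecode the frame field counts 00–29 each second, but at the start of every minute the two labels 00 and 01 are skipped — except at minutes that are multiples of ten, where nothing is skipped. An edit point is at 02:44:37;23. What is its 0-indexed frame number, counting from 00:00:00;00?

Complete 10-minute blocks: 16, each 17982 frames → 287712.
Remaining 4 whole minutes in the current block: 1800 + 3 × 1798 = 7194 frames.
Within the current minute: 37 × 30 + 23 − 2 = 1131 (labels ;00/;01 skipped at this minute). Total = 287712 + 7194 + 1131 = 296037.

296037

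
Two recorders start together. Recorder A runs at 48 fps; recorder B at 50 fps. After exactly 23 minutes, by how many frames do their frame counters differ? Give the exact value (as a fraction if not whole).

23 min = 1380 s.
A emits 48 × 1380 = 66240 frames; B emits 50 × 1380 = 69000.
Difference = 2760 frames; B is ahead of A.

2760 frames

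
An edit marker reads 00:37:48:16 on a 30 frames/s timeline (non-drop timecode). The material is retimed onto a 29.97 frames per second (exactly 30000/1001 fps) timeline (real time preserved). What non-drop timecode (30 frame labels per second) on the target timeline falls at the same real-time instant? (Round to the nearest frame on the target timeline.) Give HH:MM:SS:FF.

00:37:46:08

Source frame index: (0×3600 + 37×60 + 48) × 30 + 16 = 68056.
Real time: 68056 / (30) = 34028/15 s.
Target frame: (34028/15) × (30000/1001) = 68056000/1001 ≈ 67988.012 → 67988.
At 30 labels/s: frame 67988 → 00:37:46:08.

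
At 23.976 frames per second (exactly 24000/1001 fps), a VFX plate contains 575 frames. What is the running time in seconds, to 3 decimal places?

Running time = 575 × 1001/24000 = 23023/960 s ≈ 23.982 s.

23.982 seconds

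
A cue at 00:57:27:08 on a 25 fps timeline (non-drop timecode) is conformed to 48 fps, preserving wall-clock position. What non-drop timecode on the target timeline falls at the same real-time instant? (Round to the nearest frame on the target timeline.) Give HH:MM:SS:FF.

00:57:27:15

Source frame index: (0×3600 + 57×60 + 27) × 25 + 8 = 86183.
Real time: 86183 / (25) = 86183/25 s.
Target frame: (86183/25) × (48) = 4136784/25 ≈ 165471.360 → 165471.
At 48 labels/s: frame 165471 → 00:57:27:15.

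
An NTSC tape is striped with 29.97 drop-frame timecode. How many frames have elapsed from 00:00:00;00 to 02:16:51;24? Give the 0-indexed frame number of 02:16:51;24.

Complete 10-minute blocks: 13, each 17982 frames → 233766.
Remaining 6 whole minutes in the current block: 1800 + 5 × 1798 = 10790 frames.
Within the current minute: 51 × 30 + 24 − 2 = 1552 (labels ;00/;01 skipped at this minute). Total = 233766 + 10790 + 1552 = 246108.

246108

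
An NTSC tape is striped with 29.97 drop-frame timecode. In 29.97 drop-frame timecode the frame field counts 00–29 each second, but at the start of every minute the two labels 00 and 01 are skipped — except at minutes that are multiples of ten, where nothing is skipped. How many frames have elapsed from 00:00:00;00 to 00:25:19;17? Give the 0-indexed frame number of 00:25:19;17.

45541

Complete 10-minute blocks: 2, each 17982 frames → 35964.
Remaining 5 whole minutes in the current block: 1800 + 4 × 1798 = 8992 frames.
Within the current minute: 19 × 30 + 17 − 2 = 585 (labels ;00/;01 skipped at this minute). Total = 35964 + 8992 + 585 = 45541.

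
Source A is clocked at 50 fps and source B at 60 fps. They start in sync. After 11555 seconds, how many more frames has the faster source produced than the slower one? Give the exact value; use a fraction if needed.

115550 frames

A emits 50 × 11555 = 577750 frames; B emits 60 × 11555 = 693300.
Difference = 115550 frames; B is ahead of A.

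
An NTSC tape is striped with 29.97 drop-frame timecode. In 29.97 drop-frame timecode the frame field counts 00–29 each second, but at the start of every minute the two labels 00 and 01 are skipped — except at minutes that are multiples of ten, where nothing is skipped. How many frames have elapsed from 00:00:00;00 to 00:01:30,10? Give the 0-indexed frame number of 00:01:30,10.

As if non-drop at 30 labels/s: (0 × 3600 + 1 × 60 + 30) × 30 + 10 = 2710.
Minute boundaries passed: 1; those not divisible by 10: 1 − 0 = 1; dropped labels = 2 × 1 = 2.
Actual frame index = 2710 − 2 = 2708.

2708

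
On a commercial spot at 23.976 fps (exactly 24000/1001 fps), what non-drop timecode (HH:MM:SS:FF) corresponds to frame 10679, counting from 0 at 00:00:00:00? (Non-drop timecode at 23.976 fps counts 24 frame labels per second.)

10679 ÷ 24 = 444 full seconds, remainder 23 frames.
444 s = 0 h 7 min 24 s.
Timecode: 00:07:24:23.

00:07:24:23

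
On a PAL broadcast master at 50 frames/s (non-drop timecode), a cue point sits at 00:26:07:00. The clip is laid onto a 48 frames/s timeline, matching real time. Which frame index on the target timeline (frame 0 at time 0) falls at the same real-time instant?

frame 75216

Source frame index: (0×3600 + 26×60 + 7) × 50 + 0 = 78350.
Real time: 78350 / (50) = 1567 s.
Target frame: (1567) × (48) = 75216.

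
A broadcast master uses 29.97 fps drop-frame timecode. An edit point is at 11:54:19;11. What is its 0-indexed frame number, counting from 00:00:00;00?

1284495

Complete 10-minute blocks: 71, each 17982 frames → 1276722.
Remaining 4 whole minutes in the current block: 1800 + 3 × 1798 = 7194 frames.
Within the current minute: 19 × 30 + 11 − 2 = 579 (labels ;00/;01 skipped at this minute). Total = 1276722 + 7194 + 579 = 1284495.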